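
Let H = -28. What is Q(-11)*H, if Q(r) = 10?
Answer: -280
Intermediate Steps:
Q(-11)*H = 10*(-28) = -280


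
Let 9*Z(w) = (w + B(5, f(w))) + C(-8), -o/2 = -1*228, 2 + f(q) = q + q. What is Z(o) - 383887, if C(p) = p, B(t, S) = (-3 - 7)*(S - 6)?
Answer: -1154525/3 ≈ -3.8484e+5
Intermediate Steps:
f(q) = -2 + 2*q (f(q) = -2 + (q + q) = -2 + 2*q)
B(t, S) = 60 - 10*S (B(t, S) = -10*(-6 + S) = 60 - 10*S)
o = 456 (o = -(-2)*228 = -2*(-228) = 456)
Z(w) = 8 - 19*w/9 (Z(w) = ((w + (60 - 10*(-2 + 2*w))) - 8)/9 = ((w + (60 + (20 - 20*w))) - 8)/9 = ((w + (80 - 20*w)) - 8)/9 = ((80 - 19*w) - 8)/9 = (72 - 19*w)/9 = 8 - 19*w/9)
Z(o) - 383887 = (8 - 19/9*456) - 383887 = (8 - 2888/3) - 383887 = -2864/3 - 383887 = -1154525/3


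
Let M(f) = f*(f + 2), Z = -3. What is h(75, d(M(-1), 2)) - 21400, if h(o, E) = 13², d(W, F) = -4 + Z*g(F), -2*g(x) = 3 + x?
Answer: -21231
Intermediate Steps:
g(x) = -3/2 - x/2 (g(x) = -(3 + x)/2 = -3/2 - x/2)
M(f) = f*(2 + f)
d(W, F) = ½ + 3*F/2 (d(W, F) = -4 - 3*(-3/2 - F/2) = -4 + (9/2 + 3*F/2) = ½ + 3*F/2)
h(o, E) = 169
h(75, d(M(-1), 2)) - 21400 = 169 - 21400 = -21231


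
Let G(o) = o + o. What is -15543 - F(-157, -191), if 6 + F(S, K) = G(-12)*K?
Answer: -20121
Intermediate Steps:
G(o) = 2*o
F(S, K) = -6 - 24*K (F(S, K) = -6 + (2*(-12))*K = -6 - 24*K)
-15543 - F(-157, -191) = -15543 - (-6 - 24*(-191)) = -15543 - (-6 + 4584) = -15543 - 1*4578 = -15543 - 4578 = -20121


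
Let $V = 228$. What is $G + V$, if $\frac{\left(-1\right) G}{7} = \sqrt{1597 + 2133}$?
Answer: $228 - 7 \sqrt{3730} \approx -199.52$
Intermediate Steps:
$G = - 7 \sqrt{3730}$ ($G = - 7 \sqrt{1597 + 2133} = - 7 \sqrt{3730} \approx -427.52$)
$G + V = - 7 \sqrt{3730} + 228 = 228 - 7 \sqrt{3730}$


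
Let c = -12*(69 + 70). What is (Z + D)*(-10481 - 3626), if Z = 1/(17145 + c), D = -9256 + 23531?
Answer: -3116718420832/15477 ≈ -2.0138e+8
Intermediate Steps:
c = -1668 (c = -12*139 = -1668)
D = 14275
Z = 1/15477 (Z = 1/(17145 - 1668) = 1/15477 ≈ 6.4612e-5)
(Z + D)*(-10481 - 3626) = (1/15477 + 14275)*(-10481 - 3626) = (220934176/15477)*(-14107) = -3116718420832/15477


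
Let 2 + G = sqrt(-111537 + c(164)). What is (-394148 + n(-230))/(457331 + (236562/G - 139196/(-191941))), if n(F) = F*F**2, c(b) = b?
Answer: -23571523335666889021462987700/858196336709112015543400661 - 109473706427315579089656*I*sqrt(111373)/858196336709112015543400661 ≈ -27.466 - 0.042571*I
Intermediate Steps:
G = -2 + I*sqrt(111373) (G = -2 + sqrt(-111537 + 164) = -2 + sqrt(-111373) = -2 + I*sqrt(111373) ≈ -2.0 + 333.73*I)
n(F) = F**3
(-394148 + n(-230))/(457331 + (236562/G - 139196/(-191941))) = (-394148 + (-230)**3)/(457331 + (236562/(-2 + I*sqrt(111373)) - 139196/(-191941))) = (-394148 - 12167000)/(457331 + (236562/(-2 + I*sqrt(111373)) - 139196*(-1/191941))) = -12561148/(457331 + (236562/(-2 + I*sqrt(111373)) + 139196/191941)) = -12561148/(457331 + (139196/191941 + 236562/(-2 + I*sqrt(111373)))) = -12561148/(87780708667/191941 + 236562/(-2 + I*sqrt(111373)))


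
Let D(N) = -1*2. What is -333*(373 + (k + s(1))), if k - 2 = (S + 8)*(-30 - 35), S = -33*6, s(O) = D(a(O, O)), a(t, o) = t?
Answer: -4236759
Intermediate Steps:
D(N) = -2
s(O) = -2
S = -198
k = 12352 (k = 2 + (-198 + 8)*(-30 - 35) = 2 - 190*(-65) = 2 + 12350 = 12352)
-333*(373 + (k + s(1))) = -333*(373 + (12352 - 2)) = -333*(373 + 12350) = -333*12723 = -4236759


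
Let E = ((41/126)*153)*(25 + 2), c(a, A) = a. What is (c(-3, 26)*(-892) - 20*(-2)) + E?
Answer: 56843/14 ≈ 4060.2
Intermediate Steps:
E = 18819/14 (E = ((41*(1/126))*153)*27 = ((41/126)*153)*27 = (697/14)*27 = 18819/14 ≈ 1344.2)
(c(-3, 26)*(-892) - 20*(-2)) + E = (-3*(-892) - 20*(-2)) + 18819/14 = (2676 + 40) + 18819/14 = 2716 + 18819/14 = 56843/14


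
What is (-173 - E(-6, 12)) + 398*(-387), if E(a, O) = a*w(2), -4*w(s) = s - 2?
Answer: -154199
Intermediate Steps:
w(s) = 1/2 - s/4 (w(s) = -(s - 2)/4 = -(-2 + s)/4 = 1/2 - s/4)
E(a, O) = 0 (E(a, O) = a*(1/2 - 1/4*2) = a*(1/2 - 1/2) = a*0 = 0)
(-173 - E(-6, 12)) + 398*(-387) = (-173 - 1*0) + 398*(-387) = (-173 + 0) - 154026 = -173 - 154026 = -154199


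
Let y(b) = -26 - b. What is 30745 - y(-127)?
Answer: 30644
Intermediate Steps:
30745 - y(-127) = 30745 - (-26 - 1*(-127)) = 30745 - (-26 + 127) = 30745 - 1*101 = 30745 - 101 = 30644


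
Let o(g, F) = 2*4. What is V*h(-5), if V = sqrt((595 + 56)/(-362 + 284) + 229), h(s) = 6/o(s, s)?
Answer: 3*sqrt(149162)/104 ≈ 11.141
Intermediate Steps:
o(g, F) = 8
h(s) = 3/4 (h(s) = 6/8 = 6*(1/8) = 3/4)
V = sqrt(149162)/26 (V = sqrt(651/(-78) + 229) = sqrt(651*(-1/78) + 229) = sqrt(-217/26 + 229) = sqrt(5737/26) = sqrt(149162)/26 ≈ 14.854)
V*h(-5) = (sqrt(149162)/26)*(3/4) = 3*sqrt(149162)/104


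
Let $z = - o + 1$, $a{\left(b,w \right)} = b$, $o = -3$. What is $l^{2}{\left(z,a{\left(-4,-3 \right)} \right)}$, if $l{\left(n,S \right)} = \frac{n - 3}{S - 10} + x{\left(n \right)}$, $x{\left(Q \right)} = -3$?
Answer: $\frac{1849}{196} \approx 9.4337$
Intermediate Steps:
$z = 4$ ($z = \left(-1\right) \left(-3\right) + 1 = 3 + 1 = 4$)
$l{\left(n,S \right)} = -3 + \frac{-3 + n}{-10 + S}$ ($l{\left(n,S \right)} = \frac{n - 3}{S - 10} - 3 = \frac{-3 + n}{-10 + S} - 3 = -3 + \frac{-3 + n}{-10 + S}$)
$l^{2}{\left(z,a{\left(-4,-3 \right)} \right)} = \left(\frac{27 + 4 - -12}{-10 - 4}\right)^{2} = \left(\frac{27 + 4 + 12}{-14}\right)^{2} = \left(\left(- \frac{1}{14}\right) 43\right)^{2} = \left(- \frac{43}{14}\right)^{2} = \frac{1849}{196}$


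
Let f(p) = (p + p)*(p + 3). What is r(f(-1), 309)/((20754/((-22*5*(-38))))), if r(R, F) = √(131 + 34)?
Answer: 2090*√165/10377 ≈ 2.5871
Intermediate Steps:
f(p) = 2*p*(3 + p) (f(p) = (2*p)*(3 + p) = 2*p*(3 + p))
r(R, F) = √165
r(f(-1), 309)/((20754/((-22*5*(-38))))) = √165/((20754/((-22*5*(-38))))) = √165/((20754/((-110*(-38))))) = √165/((20754/4180)) = √165/((20754*(1/4180))) = √165/(10377/2090) = √165*(2090/10377) = 2090*√165/10377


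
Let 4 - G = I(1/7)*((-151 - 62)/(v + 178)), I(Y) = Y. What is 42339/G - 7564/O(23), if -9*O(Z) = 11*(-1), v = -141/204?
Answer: 1704318199/430320 ≈ 3960.6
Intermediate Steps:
v = -47/68 (v = -141*1/204 = -47/68 ≈ -0.69118)
O(Z) = 11/9 (O(Z) = -11*(-1)/9 = -⅑*(-11) = 11/9)
G = 117360/28133 (G = 4 - (-151 - 62)/(-47/68 + 178)/7 = 4 - (-213/12057/68)/7 = 4 - (-213*68/12057)/7 = 4 - (-4828)/(7*4019) = 4 - 1*(-4828/28133) = 4 + 4828/28133 = 117360/28133 ≈ 4.1716)
42339/G - 7564/O(23) = 42339/(117360/28133) - 7564/11/9 = 42339*(28133/117360) - 7564*9/11 = 397041029/39120 - 68076/11 = 1704318199/430320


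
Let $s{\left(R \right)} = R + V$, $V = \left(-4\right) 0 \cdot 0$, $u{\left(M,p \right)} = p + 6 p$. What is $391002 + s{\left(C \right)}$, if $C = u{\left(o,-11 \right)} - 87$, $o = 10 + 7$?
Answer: $390838$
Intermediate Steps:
$o = 17$
$u{\left(M,p \right)} = 7 p$
$V = 0$ ($V = 0 \cdot 0 = 0$)
$C = -164$ ($C = 7 \left(-11\right) - 87 = -77 - 87 = -164$)
$s{\left(R \right)} = R$ ($s{\left(R \right)} = R + 0 = R$)
$391002 + s{\left(C \right)} = 391002 - 164 = 390838$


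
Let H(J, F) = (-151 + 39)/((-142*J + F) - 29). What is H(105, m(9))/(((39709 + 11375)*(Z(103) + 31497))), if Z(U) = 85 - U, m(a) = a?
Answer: 2/428723810955 ≈ 4.6650e-12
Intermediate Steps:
H(J, F) = -112/(-29 + F - 142*J) (H(J, F) = -112/((F - 142*J) - 29) = -112/(-29 + F - 142*J))
H(105, m(9))/(((39709 + 11375)*(Z(103) + 31497))) = (112/(29 - 1*9 + 142*105))/(((39709 + 11375)*((85 - 1*103) + 31497))) = (112/(29 - 9 + 14910))/((51084*((85 - 103) + 31497))) = (112/14930)/((51084*(-18 + 31497))) = (112*(1/14930))/((51084*31479)) = (56/7465)/1608073236 = (56/7465)*(1/1608073236) = 2/428723810955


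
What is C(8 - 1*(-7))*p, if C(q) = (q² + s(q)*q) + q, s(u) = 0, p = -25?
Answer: -6000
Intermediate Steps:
C(q) = q + q² (C(q) = (q² + 0*q) + q = (q² + 0) + q = q² + q = q + q²)
C(8 - 1*(-7))*p = ((8 - 1*(-7))*(1 + (8 - 1*(-7))))*(-25) = ((8 + 7)*(1 + (8 + 7)))*(-25) = (15*(1 + 15))*(-25) = (15*16)*(-25) = 240*(-25) = -6000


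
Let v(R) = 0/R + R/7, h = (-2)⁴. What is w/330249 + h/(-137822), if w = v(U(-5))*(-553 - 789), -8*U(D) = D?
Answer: -305172181/637218087492 ≈ -0.00047891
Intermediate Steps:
U(D) = -D/8
h = 16
v(R) = R/7 (v(R) = 0 + R*(⅐) = 0 + R/7 = R/7)
w = -3355/28 (w = ((-⅛*(-5))/7)*(-553 - 789) = ((⅐)*(5/8))*(-1342) = (5/56)*(-1342) = -3355/28 ≈ -119.82)
w/330249 + h/(-137822) = -3355/28/330249 + 16/(-137822) = -3355/28*1/330249 + 16*(-1/137822) = -3355/9246972 - 8/68911 = -305172181/637218087492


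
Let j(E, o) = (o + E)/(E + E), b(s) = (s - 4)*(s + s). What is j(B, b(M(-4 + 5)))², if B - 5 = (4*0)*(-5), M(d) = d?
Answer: 1/100 ≈ 0.010000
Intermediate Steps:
B = 5 (B = 5 + (4*0)*(-5) = 5 + 0*(-5) = 5 + 0 = 5)
b(s) = 2*s*(-4 + s) (b(s) = (-4 + s)*(2*s) = 2*s*(-4 + s))
j(E, o) = (E + o)/(2*E) (j(E, o) = (E + o)/((2*E)) = (E + o)*(1/(2*E)) = (E + o)/(2*E))
j(B, b(M(-4 + 5)))² = ((½)*(5 + 2*(-4 + 5)*(-4 + (-4 + 5)))/5)² = ((½)*(⅕)*(5 + 2*1*(-4 + 1)))² = ((½)*(⅕)*(5 + 2*1*(-3)))² = ((½)*(⅕)*(5 - 6))² = ((½)*(⅕)*(-1))² = (-⅒)² = 1/100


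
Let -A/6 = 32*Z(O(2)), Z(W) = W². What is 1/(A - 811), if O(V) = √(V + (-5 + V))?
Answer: -1/619 ≈ -0.0016155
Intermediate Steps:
O(V) = √(-5 + 2*V)
A = 192 (A = -192*(√(-5 + 2*2))² = -192*(√(-5 + 4))² = -192*(√(-1))² = -192*I² = -192*(-1) = -6*(-32) = 192)
1/(A - 811) = 1/(192 - 811) = 1/(-619) = -1/619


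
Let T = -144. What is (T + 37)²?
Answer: 11449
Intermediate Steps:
(T + 37)² = (-144 + 37)² = (-107)² = 11449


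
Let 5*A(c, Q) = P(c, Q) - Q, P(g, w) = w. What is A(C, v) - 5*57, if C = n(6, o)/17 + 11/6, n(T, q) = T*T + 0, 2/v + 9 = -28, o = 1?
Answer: -285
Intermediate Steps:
v = -2/37 (v = 2/(-9 - 28) = 2/(-37) = 2*(-1/37) = -2/37 ≈ -0.054054)
n(T, q) = T² (n(T, q) = T² + 0 = T²)
C = 403/102 (C = 6²/17 + 11/6 = 36*(1/17) + 11*(⅙) = 36/17 + 11/6 = 403/102 ≈ 3.9510)
A(c, Q) = 0 (A(c, Q) = (Q - Q)/5 = (⅕)*0 = 0)
A(C, v) - 5*57 = 0 - 5*57 = 0 - 285 = -285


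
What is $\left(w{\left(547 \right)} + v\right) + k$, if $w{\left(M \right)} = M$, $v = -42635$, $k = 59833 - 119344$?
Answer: $-101599$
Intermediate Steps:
$k = -59511$
$\left(w{\left(547 \right)} + v\right) + k = \left(547 - 42635\right) - 59511 = -42088 - 59511 = -101599$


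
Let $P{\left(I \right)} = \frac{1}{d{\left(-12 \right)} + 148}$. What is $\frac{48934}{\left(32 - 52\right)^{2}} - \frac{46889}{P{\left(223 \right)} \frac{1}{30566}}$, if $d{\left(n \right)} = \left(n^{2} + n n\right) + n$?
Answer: $- \frac{121536137930733}{200} \approx -6.0768 \cdot 10^{11}$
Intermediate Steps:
$d{\left(n \right)} = n + 2 n^{2}$ ($d{\left(n \right)} = \left(n^{2} + n^{2}\right) + n = 2 n^{2} + n = n + 2 n^{2}$)
$P{\left(I \right)} = \frac{1}{424}$ ($P{\left(I \right)} = \frac{1}{- 12 \left(1 + 2 \left(-12\right)\right) + 148} = \frac{1}{- 12 \left(1 - 24\right) + 148} = \frac{1}{\left(-12\right) \left(-23\right) + 148} = \frac{1}{276 + 148} = \frac{1}{424}$)
$\frac{48934}{\left(32 - 52\right)^{2}} - \frac{46889}{P{\left(223 \right)} \frac{1}{30566}} = \frac{48934}{\left(32 - 52\right)^{2}} - \frac{46889}{\frac{1}{424} \cdot \frac{1}{30566}} = \frac{48934}{\left(-20\right)^{2}} - \frac{46889}{\frac{1}{424} \cdot \frac{1}{30566}} = \frac{48934}{400} - 46889 \frac{1}{\frac{1}{12959984}} = 48934 \cdot \frac{1}{400} - 607680689776 = \frac{24467}{200} - 607680689776 = - \frac{121536137930733}{200}$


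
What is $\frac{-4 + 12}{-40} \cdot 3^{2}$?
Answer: $- \frac{9}{5} \approx -1.8$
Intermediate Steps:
$\frac{-4 + 12}{-40} \cdot 3^{2} = 8 \left(- \frac{1}{40}\right) 9 = \left(- \frac{1}{5}\right) 9 = - \frac{9}{5}$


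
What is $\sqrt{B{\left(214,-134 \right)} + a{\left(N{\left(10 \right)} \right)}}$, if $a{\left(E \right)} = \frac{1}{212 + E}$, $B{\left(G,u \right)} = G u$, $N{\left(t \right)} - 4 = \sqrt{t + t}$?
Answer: $\frac{\sqrt{-12388030 - 114704 \sqrt{5}}}{2 \sqrt{108 + \sqrt{5}}} \approx 169.34 i$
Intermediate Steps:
$N{\left(t \right)} = 4 + \sqrt{2} \sqrt{t}$ ($N{\left(t \right)} = 4 + \sqrt{t + t} = 4 + \sqrt{2 t} = 4 + \sqrt{2} \sqrt{t}$)
$\sqrt{B{\left(214,-134 \right)} + a{\left(N{\left(10 \right)} \right)}} = \sqrt{214 \left(-134\right) + \frac{1}{212 + \left(4 + \sqrt{2} \sqrt{10}\right)}} = \sqrt{-28676 + \frac{1}{212 + \left(4 + 2 \sqrt{5}\right)}} = \sqrt{-28676 + \frac{1}{216 + 2 \sqrt{5}}}$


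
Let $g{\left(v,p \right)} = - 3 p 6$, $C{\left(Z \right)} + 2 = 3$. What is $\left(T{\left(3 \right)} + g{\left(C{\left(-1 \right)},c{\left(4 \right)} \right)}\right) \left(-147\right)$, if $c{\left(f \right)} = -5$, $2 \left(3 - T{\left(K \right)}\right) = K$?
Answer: $- \frac{26901}{2} \approx -13451.0$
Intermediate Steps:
$T{\left(K \right)} = 3 - \frac{K}{2}$
$C{\left(Z \right)} = 1$ ($C{\left(Z \right)} = -2 + 3 = 1$)
$g{\left(v,p \right)} = - 18 p$
$\left(T{\left(3 \right)} + g{\left(C{\left(-1 \right)},c{\left(4 \right)} \right)}\right) \left(-147\right) = \left(\left(3 - \frac{3}{2}\right) - -90\right) \left(-147\right) = \left(\left(3 - \frac{3}{2}\right) + 90\right) \left(-147\right) = \left(\frac{3}{2} + 90\right) \left(-147\right) = \frac{183}{2} \left(-147\right) = - \frac{26901}{2}$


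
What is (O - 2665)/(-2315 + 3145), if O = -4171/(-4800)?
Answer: -12787829/3984000 ≈ -3.2098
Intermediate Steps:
O = 4171/4800 (O = -4171*(-1/4800) = 4171/4800 ≈ 0.86896)
(O - 2665)/(-2315 + 3145) = (4171/4800 - 2665)/(-2315 + 3145) = -12787829/4800/830 = -12787829/4800*1/830 = -12787829/3984000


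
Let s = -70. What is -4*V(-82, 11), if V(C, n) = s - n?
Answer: 324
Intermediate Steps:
V(C, n) = -70 - n
-4*V(-82, 11) = -4*(-70 - 1*11) = -4*(-70 - 11) = -4*(-81) = 324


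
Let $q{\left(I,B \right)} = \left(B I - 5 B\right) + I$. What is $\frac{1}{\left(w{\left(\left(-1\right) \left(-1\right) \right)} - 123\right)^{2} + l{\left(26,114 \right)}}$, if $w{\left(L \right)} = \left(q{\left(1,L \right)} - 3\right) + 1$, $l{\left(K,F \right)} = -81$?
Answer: $\frac{1}{16303} \approx 6.1338 \cdot 10^{-5}$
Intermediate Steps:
$q{\left(I,B \right)} = I - 5 B + B I$ ($q{\left(I,B \right)} = \left(- 5 B + B I\right) + I = I - 5 B + B I$)
$w{\left(L \right)} = -1 - 4 L$ ($w{\left(L \right)} = \left(\left(1 - 5 L + L 1\right) - 3\right) + 1 = \left(\left(1 - 5 L + L\right) - 3\right) + 1 = \left(\left(1 - 4 L\right) - 3\right) + 1 = \left(-2 - 4 L\right) + 1 = -1 - 4 L$)
$\frac{1}{\left(w{\left(\left(-1\right) \left(-1\right) \right)} - 123\right)^{2} + l{\left(26,114 \right)}} = \frac{1}{\left(\left(-1 - 4 \left(\left(-1\right) \left(-1\right)\right)\right) - 123\right)^{2} - 81} = \frac{1}{\left(\left(-1 - 4\right) - 123\right)^{2} - 81} = \frac{1}{\left(-5 - 123\right)^{2} - 81} = \frac{1}{\left(-128\right)^{2} - 81} = \frac{1}{16384 - 81} = \frac{1}{16303}$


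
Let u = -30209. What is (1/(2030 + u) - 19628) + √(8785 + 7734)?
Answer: -553097413/28179 + √16519 ≈ -19499.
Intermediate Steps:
(1/(2030 + u) - 19628) + √(8785 + 7734) = (1/(2030 - 30209) - 19628) + √(8785 + 7734) = (1/(-28179) - 19628) + √16519 = (-1/28179 - 19628) + √16519 = -553097413/28179 + √16519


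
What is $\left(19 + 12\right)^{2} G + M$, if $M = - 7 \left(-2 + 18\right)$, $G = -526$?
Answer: $-505598$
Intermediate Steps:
$M = -112$ ($M = \left(-7\right) 16 = -112$)
$\left(19 + 12\right)^{2} G + M = \left(19 + 12\right)^{2} \left(-526\right) - 112 = 31^{2} \left(-526\right) - 112 = 961 \left(-526\right) - 112 = -505486 - 112 = -505598$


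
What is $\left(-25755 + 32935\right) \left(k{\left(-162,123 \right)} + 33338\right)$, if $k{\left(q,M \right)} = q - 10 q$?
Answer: $249835280$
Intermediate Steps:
$k{\left(q,M \right)} = - 9 q$
$\left(-25755 + 32935\right) \left(k{\left(-162,123 \right)} + 33338\right) = \left(-25755 + 32935\right) \left(\left(-9\right) \left(-162\right) + 33338\right) = 7180 \left(1458 + 33338\right) = 7180 \cdot 34796 = 249835280$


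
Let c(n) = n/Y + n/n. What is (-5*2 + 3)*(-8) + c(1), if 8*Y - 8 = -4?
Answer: 59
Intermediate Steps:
Y = ½ (Y = 1 + (⅛)*(-4) = 1 - ½ = ½ ≈ 0.50000)
c(n) = 1 + 2*n (c(n) = n/(½) + n/n = n*2 + 1 = 2*n + 1 = 1 + 2*n)
(-5*2 + 3)*(-8) + c(1) = (-5*2 + 3)*(-8) + (1 + 2*1) = (-10 + 3)*(-8) + (1 + 2) = -7*(-8) + 3 = 56 + 3 = 59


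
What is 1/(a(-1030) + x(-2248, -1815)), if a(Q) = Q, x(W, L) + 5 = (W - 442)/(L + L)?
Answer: -363/375436 ≈ -0.00096688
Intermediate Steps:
x(W, L) = -5 + (-442 + W)/(2*L) (x(W, L) = -5 + (W - 442)/(L + L) = -5 + (-442 + W)/((2*L)) = -5 + (-442 + W)*(1/(2*L)) = -5 + (-442 + W)/(2*L))
1/(a(-1030) + x(-2248, -1815)) = 1/(-1030 + (½)*(-442 - 2248 - 10*(-1815))/(-1815)) = 1/(-1030 + (½)*(-1/1815)*(-442 - 2248 + 18150)) = 1/(-1030 + (½)*(-1/1815)*15460) = 1/(-1030 - 1546/363) = 1/(-375436/363) = -363/375436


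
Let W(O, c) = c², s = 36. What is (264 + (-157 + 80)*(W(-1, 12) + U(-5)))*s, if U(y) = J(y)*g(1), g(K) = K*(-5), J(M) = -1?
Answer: -403524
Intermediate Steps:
g(K) = -5*K
U(y) = 5 (U(y) = -(-5) = -1*(-5) = 5)
(264 + (-157 + 80)*(W(-1, 12) + U(-5)))*s = (264 + (-157 + 80)*(12² + 5))*36 = (264 - 77*(144 + 5))*36 = (264 - 77*149)*36 = (264 - 11473)*36 = -11209*36 = -403524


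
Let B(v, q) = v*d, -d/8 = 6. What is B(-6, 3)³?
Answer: 23887872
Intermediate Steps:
d = -48 (d = -8*6 = -48)
B(v, q) = -48*v (B(v, q) = v*(-48) = -48*v)
B(-6, 3)³ = (-48*(-6))³ = 288³ = 23887872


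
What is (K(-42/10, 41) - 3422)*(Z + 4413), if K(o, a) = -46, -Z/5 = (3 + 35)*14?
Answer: -6079404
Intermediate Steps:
Z = -2660 (Z = -5*(3 + 35)*14 = -190*14 = -5*532 = -2660)
(K(-42/10, 41) - 3422)*(Z + 4413) = (-46 - 3422)*(-2660 + 4413) = -3468*1753 = -6079404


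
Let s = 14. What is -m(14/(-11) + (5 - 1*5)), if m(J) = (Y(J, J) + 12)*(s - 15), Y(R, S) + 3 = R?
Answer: 85/11 ≈ 7.7273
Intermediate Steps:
Y(R, S) = -3 + R
m(J) = -9 - J (m(J) = ((-3 + J) + 12)*(14 - 15) = (9 + J)*(-1) = -9 - J)
-m(14/(-11) + (5 - 1*5)) = -(-9 - (14/(-11) + (5 - 1*5))) = -(-9 - (14*(-1/11) + (5 - 5))) = -(-9 - (-14/11 + 0)) = -(-9 - 1*(-14/11)) = -(-9 + 14/11) = -1*(-85/11) = 85/11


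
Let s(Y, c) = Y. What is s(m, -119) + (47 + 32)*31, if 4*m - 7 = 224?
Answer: 10027/4 ≈ 2506.8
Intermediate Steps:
m = 231/4 (m = 7/4 + (¼)*224 = 7/4 + 56 = 231/4 ≈ 57.750)
s(m, -119) + (47 + 32)*31 = 231/4 + (47 + 32)*31 = 231/4 + 79*31 = 231/4 + 2449 = 10027/4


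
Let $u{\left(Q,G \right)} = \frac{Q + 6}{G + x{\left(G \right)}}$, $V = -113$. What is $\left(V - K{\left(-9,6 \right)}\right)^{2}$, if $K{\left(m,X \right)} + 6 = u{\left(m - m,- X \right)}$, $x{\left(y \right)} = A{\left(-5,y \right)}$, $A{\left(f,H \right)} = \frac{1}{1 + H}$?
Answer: $\frac{10804369}{961} \approx 11243.0$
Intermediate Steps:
$x{\left(y \right)} = \frac{1}{1 + y}$
$u{\left(Q,G \right)} = \frac{6 + Q}{G + \frac{1}{1 + G}}$ ($u{\left(Q,G \right)} = \frac{Q + 6}{G + \frac{1}{1 + G}} = \frac{6 + Q}{G + \frac{1}{1 + G}}$)
$K{\left(m,X \right)} = -6 + \frac{6 \left(1 - X\right)}{1 - X \left(1 - X\right)}$ ($K{\left(m,X \right)} = -6 + \frac{\left(1 - X\right) \left(6 + \left(m - m\right)\right)}{1 + - X \left(1 - X\right)} = -6 + \frac{\left(1 - X\right) \left(6 + 0\right)}{1 - X \left(1 - X\right)} = -6 + \frac{1}{1 - X \left(1 - X\right)} \left(1 - X\right) 6 = -6 + \frac{6 \left(1 - X\right)}{1 - X \left(1 - X\right)}$)
$\left(V - K{\left(-9,6 \right)}\right)^{2} = \left(-113 - - \frac{6 \cdot 6^{2}}{1 + 6 \left(-1 + 6\right)}\right)^{2} = \left(-113 - \left(-6\right) 36 \frac{1}{1 + 6 \cdot 5}\right)^{2} = \left(-113 - \left(-6\right) 36 \frac{1}{1 + 30}\right)^{2} = \left(-113 - \left(-6\right) 36 \cdot \frac{1}{31}\right)^{2} = \left(-113 - - \frac{216}{31}\right)^{2} = \left(-113 + \frac{216}{31}\right)^{2} = \left(- \frac{3287}{31}\right)^{2} = \frac{10804369}{961}$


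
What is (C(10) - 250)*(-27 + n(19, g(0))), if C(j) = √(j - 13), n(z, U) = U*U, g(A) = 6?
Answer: -2250 + 9*I*√3 ≈ -2250.0 + 15.588*I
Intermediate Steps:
n(z, U) = U²
C(j) = √(-13 + j)
(C(10) - 250)*(-27 + n(19, g(0))) = (√(-13 + 10) - 250)*(-27 + 6²) = (√(-3) - 250)*(-27 + 36) = (I*√3 - 250)*9 = (-250 + I*√3)*9 = -2250 + 9*I*√3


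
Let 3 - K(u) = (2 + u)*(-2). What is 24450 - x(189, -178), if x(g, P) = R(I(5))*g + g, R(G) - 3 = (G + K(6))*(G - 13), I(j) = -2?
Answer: 71889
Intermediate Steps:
K(u) = 7 + 2*u (K(u) = 3 - (2 + u)*(-2) = 3 - (-4 - 2*u) = 3 + (4 + 2*u) = 7 + 2*u)
R(G) = 3 + (-13 + G)*(19 + G) (R(G) = 3 + (G + (7 + 2*6))*(G - 13) = 3 + (G + (7 + 12))*(-13 + G) = 3 + (G + 19)*(-13 + G) = 3 + (19 + G)*(-13 + G) = 3 + (-13 + G)*(19 + G))
x(g, P) = -251*g (x(g, P) = (-244 + (-2)² + 6*(-2))*g + g = (-244 + 4 - 12)*g + g = -252*g + g = -251*g)
24450 - x(189, -178) = 24450 - (-251)*189 = 24450 - 1*(-47439) = 24450 + 47439 = 71889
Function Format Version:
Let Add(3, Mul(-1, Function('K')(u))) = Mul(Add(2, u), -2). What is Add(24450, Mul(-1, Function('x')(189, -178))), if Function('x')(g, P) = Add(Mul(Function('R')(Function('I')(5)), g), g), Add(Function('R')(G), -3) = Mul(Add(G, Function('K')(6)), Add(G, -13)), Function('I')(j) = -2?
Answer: 71889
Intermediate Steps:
Function('K')(u) = Add(7, Mul(2, u)) (Function('K')(u) = Add(3, Mul(-1, Mul(Add(2, u), -2))) = Add(3, Mul(-1, Add(-4, Mul(-2, u)))) = Add(3, Add(4, Mul(2, u))) = Add(7, Mul(2, u)))
Function('R')(G) = Add(3, Mul(Add(-13, G), Add(19, G))) (Function('R')(G) = Add(3, Mul(Add(G, Add(7, Mul(2, 6))), Add(G, -13))) = Add(3, Mul(Add(G, Add(7, 12)), Add(-13, G))) = Add(3, Mul(Add(G, 19), Add(-13, G))) = Add(3, Mul(Add(19, G), Add(-13, G))) = Add(3, Mul(Add(-13, G), Add(19, G))))
Function('x')(g, P) = Mul(-251, g) (Function('x')(g, P) = Add(Mul(Add(-244, Pow(-2, 2), Mul(6, -2)), g), g) = Add(Mul(Add(-244, 4, -12), g), g) = Add(Mul(-252, g), g) = Mul(-251, g))
Add(24450, Mul(-1, Function('x')(189, -178))) = Add(24450, Mul(-1, Mul(-251, 189))) = Add(24450, Mul(-1, -47439)) = Add(24450, 47439) = 71889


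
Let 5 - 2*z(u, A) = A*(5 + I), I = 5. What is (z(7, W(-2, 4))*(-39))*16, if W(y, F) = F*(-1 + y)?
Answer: -39000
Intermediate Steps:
z(u, A) = 5/2 - 5*A (z(u, A) = 5/2 - A*(5 + 5)/2 = 5/2 - A*10/2 = 5/2 - 5*A)
(z(7, W(-2, 4))*(-39))*16 = ((5/2 - 20*(-1 - 2))*(-39))*16 = ((5/2 - 20*(-3))*(-39))*16 = ((5/2 - 5*(-12))*(-39))*16 = ((5/2 + 60)*(-39))*16 = ((125/2)*(-39))*16 = -4875/2*16 = -39000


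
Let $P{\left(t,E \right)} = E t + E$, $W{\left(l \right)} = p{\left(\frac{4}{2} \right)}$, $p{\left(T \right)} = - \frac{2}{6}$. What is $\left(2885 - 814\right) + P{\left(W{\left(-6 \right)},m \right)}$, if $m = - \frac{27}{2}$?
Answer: $2062$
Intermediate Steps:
$p{\left(T \right)} = - \frac{1}{3}$ ($p{\left(T \right)} = \left(-2\right) \frac{1}{6} = - \frac{1}{3}$)
$m = - \frac{27}{2}$ ($m = \left(-27\right) \frac{1}{2} = - \frac{27}{2} \approx -13.5$)
$W{\left(l \right)} = - \frac{1}{3}$
$P{\left(t,E \right)} = E + E t$
$\left(2885 - 814\right) + P{\left(W{\left(-6 \right)},m \right)} = \left(2885 - 814\right) - \frac{27 \left(1 - \frac{1}{3}\right)}{2} = 2071 - 9 = 2062$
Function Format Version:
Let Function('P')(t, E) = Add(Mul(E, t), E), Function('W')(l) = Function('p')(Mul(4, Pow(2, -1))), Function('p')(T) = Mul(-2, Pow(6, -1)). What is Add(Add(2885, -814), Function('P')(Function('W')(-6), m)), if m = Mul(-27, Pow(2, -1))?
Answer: 2062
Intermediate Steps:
Function('p')(T) = Rational(-1, 3) (Function('p')(T) = Mul(-2, Rational(1, 6)) = Rational(-1, 3))
m = Rational(-27, 2) (m = Mul(-27, Rational(1, 2)) = Rational(-27, 2) ≈ -13.500)
Function('W')(l) = Rational(-1, 3)
Function('P')(t, E) = Add(E, Mul(E, t))
Add(Add(2885, -814), Function('P')(Function('W')(-6), m)) = Add(Add(2885, -814), Mul(Rational(-27, 2), Add(1, Rational(-1, 3)))) = Add(2071, Mul(Rational(-27, 2), Rational(2, 3))) = Add(2071, -9) = 2062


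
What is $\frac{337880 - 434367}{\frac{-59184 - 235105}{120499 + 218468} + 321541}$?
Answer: $- \frac{32705908929}{108991493858} \approx -0.30008$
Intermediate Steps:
$\frac{337880 - 434367}{\frac{-59184 - 235105}{120499 + 218468} + 321541} = - \frac{96487}{- \frac{294289}{338967} + 321541} = - \frac{96487}{\frac{108991493858}{338967}} = \left(-96487\right) \frac{338967}{108991493858} = - \frac{32705908929}{108991493858}$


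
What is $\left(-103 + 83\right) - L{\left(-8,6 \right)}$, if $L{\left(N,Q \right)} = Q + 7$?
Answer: $-33$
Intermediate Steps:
$L{\left(N,Q \right)} = 7 + Q$
$\left(-103 + 83\right) - L{\left(-8,6 \right)} = \left(-103 + 83\right) - \left(7 + 6\right) = -20 - 13 = -33$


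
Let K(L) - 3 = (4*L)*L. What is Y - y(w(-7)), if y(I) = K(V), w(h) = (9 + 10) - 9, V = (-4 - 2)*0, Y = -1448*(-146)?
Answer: 211405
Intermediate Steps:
Y = 211408
V = 0 (V = -6*0 = 0)
w(h) = 10 (w(h) = 19 - 9 = 10)
K(L) = 3 + 4*L² (K(L) = 3 + (4*L)*L = 3 + 4*L²)
y(I) = 3 (y(I) = 3 + 4*0² = 3 + 4*0 = 3 + 0 = 3)
Y - y(w(-7)) = 211408 - 1*3 = 211408 - 3 = 211405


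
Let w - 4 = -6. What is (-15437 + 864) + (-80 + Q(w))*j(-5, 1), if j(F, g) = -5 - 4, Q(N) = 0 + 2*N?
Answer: -13817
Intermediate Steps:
w = -2 (w = 4 - 6 = -2)
Q(N) = 2*N
j(F, g) = -9
(-15437 + 864) + (-80 + Q(w))*j(-5, 1) = (-15437 + 864) + (-80 + 2*(-2))*(-9) = -14573 + (-80 - 4)*(-9) = -14573 - 84*(-9) = -14573 + 756 = -13817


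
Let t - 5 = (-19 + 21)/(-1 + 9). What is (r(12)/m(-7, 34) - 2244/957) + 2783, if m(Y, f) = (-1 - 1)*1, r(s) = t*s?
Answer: 159451/58 ≈ 2749.2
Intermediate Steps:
t = 21/4 (t = 5 + (-19 + 21)/(-1 + 9) = 5 + 2/8 = 5 + 2*(1/8) = 5 + 1/4 = 21/4 ≈ 5.2500)
r(s) = 21*s/4
m(Y, f) = -2 (m(Y, f) = -2*1 = -2)
(r(12)/m(-7, 34) - 2244/957) + 2783 = (((21/4)*12)/(-2) - 2244/957) + 2783 = (63*(-1/2) - 2244*1/957) + 2783 = (-63/2 - 68/29) + 2783 = -1963/58 + 2783 = 159451/58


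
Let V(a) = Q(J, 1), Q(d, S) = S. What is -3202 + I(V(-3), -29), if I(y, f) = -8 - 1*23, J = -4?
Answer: -3233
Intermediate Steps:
V(a) = 1
I(y, f) = -31 (I(y, f) = -8 - 23 = -31)
-3202 + I(V(-3), -29) = -3202 - 31 = -3233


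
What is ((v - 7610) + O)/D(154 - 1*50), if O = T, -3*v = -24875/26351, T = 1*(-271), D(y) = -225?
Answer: 622991818/17786925 ≈ 35.025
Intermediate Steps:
T = -271
v = 24875/79053 (v = -(-24875)/(3*26351) = -⅓*(-24875/26351) = 24875/79053 ≈ 0.31466)
O = -271
((v - 7610) + O)/D(154 - 1*50) = ((24875/79053 - 7610) - 271)/(-225) = (-601568455/79053 - 271)*(-1/225) = -622991818/79053*(-1/225) = 622991818/17786925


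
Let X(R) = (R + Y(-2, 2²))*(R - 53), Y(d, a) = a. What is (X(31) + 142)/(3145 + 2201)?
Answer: -314/2673 ≈ -0.11747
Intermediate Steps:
X(R) = (-53 + R)*(4 + R) (X(R) = (R + 2²)*(R - 53) = (R + 4)*(-53 + R) = (4 + R)*(-53 + R) = (-53 + R)*(4 + R))
(X(31) + 142)/(3145 + 2201) = ((-212 + 31² - 49*31) + 142)/(3145 + 2201) = ((-212 + 961 - 1519) + 142)/5346 = (-770 + 142)*(1/5346) = -628*1/5346 = -314/2673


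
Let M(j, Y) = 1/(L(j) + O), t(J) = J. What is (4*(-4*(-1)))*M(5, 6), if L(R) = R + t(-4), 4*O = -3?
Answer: 64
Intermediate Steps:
O = -3/4 (O = (1/4)*(-3) = -3/4 ≈ -0.75000)
L(R) = -4 + R (L(R) = R - 4 = -4 + R)
M(j, Y) = 1/(-19/4 + j) (M(j, Y) = 1/((-4 + j) - 3/4) = 1/(-19/4 + j))
(4*(-4*(-1)))*M(5, 6) = (4*(-4*(-1)))*(4/(-19 + 4*5)) = (4*4)*(4/(-19 + 20)) = 16*(4/1) = 16*(4*1) = 16*4 = 64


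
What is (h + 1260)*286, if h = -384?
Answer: 250536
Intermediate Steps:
(h + 1260)*286 = (-384 + 1260)*286 = 876*286 = 250536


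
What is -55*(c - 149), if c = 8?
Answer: 7755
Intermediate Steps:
-55*(c - 149) = -55*(8 - 149) = -55*(-141) = 7755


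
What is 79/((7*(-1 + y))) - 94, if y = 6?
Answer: -3211/35 ≈ -91.743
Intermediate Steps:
79/((7*(-1 + y))) - 94 = 79/((7*(-1 + 6))) - 94 = 79/((7*5)) - 94 = 79/35 - 94 = -3211/35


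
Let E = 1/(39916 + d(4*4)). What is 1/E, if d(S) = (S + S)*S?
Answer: 40428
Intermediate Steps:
d(S) = 2*S² (d(S) = (2*S)*S = 2*S²)
E = 1/40428 (E = 1/(39916 + 2*(4*4)²) = 1/(39916 + 2*16²) = 1/(39916 + 2*256) = 1/(39916 + 512) = 1/40428 ≈ 2.4735e-5)
1/E = 1/(1/40428) = 40428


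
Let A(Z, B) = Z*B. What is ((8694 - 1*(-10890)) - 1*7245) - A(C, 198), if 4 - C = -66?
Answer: -1521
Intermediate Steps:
C = 70 (C = 4 - 1*(-66) = 4 + 66 = 70)
A(Z, B) = B*Z
((8694 - 1*(-10890)) - 1*7245) - A(C, 198) = ((8694 - 1*(-10890)) - 1*7245) - 198*70 = ((8694 + 10890) - 7245) - 1*13860 = (19584 - 7245) - 13860 = 12339 - 13860 = -1521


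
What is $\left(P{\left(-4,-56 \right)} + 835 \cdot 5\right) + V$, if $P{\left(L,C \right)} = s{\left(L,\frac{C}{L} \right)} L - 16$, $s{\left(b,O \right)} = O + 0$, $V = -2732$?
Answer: $1371$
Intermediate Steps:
$s{\left(b,O \right)} = O$
$P{\left(L,C \right)} = -16 + C$ ($P{\left(L,C \right)} = \frac{C}{L} L - 16 = C - 16 = -16 + C$)
$\left(P{\left(-4,-56 \right)} + 835 \cdot 5\right) + V = \left(\left(-16 - 56\right) + 835 \cdot 5\right) - 2732 = \left(-72 + 4175\right) - 2732 = 4103 - 2732 = 1371$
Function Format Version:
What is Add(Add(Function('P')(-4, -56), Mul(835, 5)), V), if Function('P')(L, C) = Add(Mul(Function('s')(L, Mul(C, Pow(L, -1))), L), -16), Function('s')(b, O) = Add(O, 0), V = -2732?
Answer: 1371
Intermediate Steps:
Function('s')(b, O) = O
Function('P')(L, C) = Add(-16, C) (Function('P')(L, C) = Add(Mul(Mul(C, Pow(L, -1)), L), -16) = Add(C, -16) = Add(-16, C))
Add(Add(Function('P')(-4, -56), Mul(835, 5)), V) = Add(Add(Add(-16, -56), Mul(835, 5)), -2732) = Add(Add(-72, 4175), -2732) = Add(4103, -2732) = 1371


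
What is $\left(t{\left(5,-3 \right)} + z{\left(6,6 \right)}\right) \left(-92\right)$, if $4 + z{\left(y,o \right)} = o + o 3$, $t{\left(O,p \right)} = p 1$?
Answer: $-1564$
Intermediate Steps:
$t{\left(O,p \right)} = p$
$z{\left(y,o \right)} = -4 + 4 o$ ($z{\left(y,o \right)} = -4 + \left(o + o 3\right) = -4 + \left(o + 3 o\right) = -4 + 4 o$)
$\left(t{\left(5,-3 \right)} + z{\left(6,6 \right)}\right) \left(-92\right) = \left(-3 + \left(-4 + 4 \cdot 6\right)\right) \left(-92\right) = \left(-3 + \left(-4 + 24\right)\right) \left(-92\right) = \left(-3 + 20\right) \left(-92\right) = 17 \left(-92\right) = -1564$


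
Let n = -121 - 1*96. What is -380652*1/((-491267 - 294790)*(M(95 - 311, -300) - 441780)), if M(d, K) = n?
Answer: -126884/115811611943 ≈ -1.0956e-6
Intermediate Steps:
n = -217 (n = -121 - 96 = -217)
M(d, K) = -217
-380652*1/((-491267 - 294790)*(M(95 - 311, -300) - 441780)) = -380652*1/((-491267 - 294790)*(-217 - 441780)) = -380652/((-441997*(-786057))) = -380652/347434835829 = -380652*1/347434835829 = -126884/115811611943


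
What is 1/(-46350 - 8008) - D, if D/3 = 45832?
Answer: -7474007569/54358 ≈ -1.3750e+5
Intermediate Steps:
D = 137496 (D = 3*45832 = 137496)
1/(-46350 - 8008) - D = 1/(-46350 - 8008) - 1*137496 = 1/(-54358) - 137496 = -1/54358 - 137496 = -7474007569/54358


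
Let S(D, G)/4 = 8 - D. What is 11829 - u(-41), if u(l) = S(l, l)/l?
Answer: 485185/41 ≈ 11834.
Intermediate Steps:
S(D, G) = 32 - 4*D (S(D, G) = 4*(8 - D) = 32 - 4*D)
u(l) = (32 - 4*l)/l
11829 - u(-41) = 11829 - (-4 + 32/(-41)) = 11829 - (-4 + 32*(-1/41)) = 11829 - (-4 - 32/41) = 11829 - 1*(-196/41) = 11829 + 196/41 = 485185/41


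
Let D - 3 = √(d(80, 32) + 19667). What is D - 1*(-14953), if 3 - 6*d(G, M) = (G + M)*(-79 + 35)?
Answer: 14956 + √737598/6 ≈ 15099.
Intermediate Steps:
d(G, M) = ½ + 22*G/3 + 22*M/3 (d(G, M) = ½ - (G + M)*(-79 + 35)/6 = ½ - (G + M)*(-44)/6 = ½ - (-44*G - 44*M)/6 = ½ + (22*G/3 + 22*M/3) = ½ + 22*G/3 + 22*M/3)
D = 3 + √737598/6 (D = 3 + √((½ + (22/3)*80 + (22/3)*32) + 19667) = 3 + √((½ + 1760/3 + 704/3) + 19667) = 3 + √(4931/6 + 19667) = 3 + √(122933/6) = 3 + √737598/6 ≈ 146.14)
D - 1*(-14953) = (3 + √737598/6) - 1*(-14953) = (3 + √737598/6) + 14953 = 14956 + √737598/6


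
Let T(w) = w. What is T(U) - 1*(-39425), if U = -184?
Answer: 39241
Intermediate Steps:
T(U) - 1*(-39425) = -184 - 1*(-39425) = -184 + 39425 = 39241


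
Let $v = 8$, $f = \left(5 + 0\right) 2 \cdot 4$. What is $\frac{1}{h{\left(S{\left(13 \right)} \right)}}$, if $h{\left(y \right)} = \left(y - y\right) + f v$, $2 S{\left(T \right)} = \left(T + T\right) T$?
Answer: $\frac{1}{320} \approx 0.003125$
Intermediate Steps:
$f = 40$ ($f = 5 \cdot 2 \cdot 4 = 10 \cdot 4 = 40$)
$S{\left(T \right)} = T^{2}$ ($S{\left(T \right)} = \frac{\left(T + T\right) T}{2} = \frac{2 T T}{2} = \frac{2 T^{2}}{2} = T^{2}$)
$h{\left(y \right)} = 320$ ($h{\left(y \right)} = \left(y - y\right) + 40 \cdot 8 = 0 + 320 = 320$)
$\frac{1}{h{\left(S{\left(13 \right)} \right)}} = \frac{1}{320}$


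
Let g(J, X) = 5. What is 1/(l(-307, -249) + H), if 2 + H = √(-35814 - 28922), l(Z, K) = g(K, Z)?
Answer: 3/64745 - 68*I*√14/64745 ≈ 4.6336e-5 - 0.0039298*I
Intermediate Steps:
l(Z, K) = 5
H = -2 + 68*I*√14 (H = -2 + √(-35814 - 28922) = -2 + √(-64736) = -2 + 68*I*√14 ≈ -2.0 + 254.43*I)
1/(l(-307, -249) + H) = 1/(5 + (-2 + 68*I*√14)) = 1/(3 + 68*I*√14)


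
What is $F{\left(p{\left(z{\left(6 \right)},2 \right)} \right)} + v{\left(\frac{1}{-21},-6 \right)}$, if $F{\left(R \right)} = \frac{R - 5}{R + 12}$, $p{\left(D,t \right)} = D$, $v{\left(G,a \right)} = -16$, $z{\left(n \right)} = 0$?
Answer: $- \frac{197}{12} \approx -16.417$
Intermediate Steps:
$F{\left(R \right)} = \frac{-5 + R}{12 + R}$
$F{\left(p{\left(z{\left(6 \right)},2 \right)} \right)} + v{\left(\frac{1}{-21},-6 \right)} = \frac{-5 + 0}{12 + 0} - 16 = \frac{1}{12} \left(-5\right) - 16 = - \frac{5}{12} - 16 = - \frac{197}{12}$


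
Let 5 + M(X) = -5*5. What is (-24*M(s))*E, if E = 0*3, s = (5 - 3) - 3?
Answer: 0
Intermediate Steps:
s = -1 (s = 2 - 3 = -1)
E = 0
M(X) = -30 (M(X) = -5 - 5*5 = -5 - 25 = -30)
(-24*M(s))*E = -24*(-30)*0 = 720*0 = 0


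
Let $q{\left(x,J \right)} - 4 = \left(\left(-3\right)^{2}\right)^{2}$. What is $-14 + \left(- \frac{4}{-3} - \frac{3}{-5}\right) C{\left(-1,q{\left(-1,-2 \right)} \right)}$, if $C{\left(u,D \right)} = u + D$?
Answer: $\frac{742}{5} \approx 148.4$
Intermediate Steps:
$q{\left(x,J \right)} = 85$ ($q{\left(x,J \right)} = 4 + \left(\left(-3\right)^{2}\right)^{2} = 4 + 9^{2} = 4 + 81 = 85$)
$C{\left(u,D \right)} = D + u$
$-14 + \left(- \frac{4}{-3} - \frac{3}{-5}\right) C{\left(-1,q{\left(-1,-2 \right)} \right)} = -14 + \left(- \frac{4}{-3} - \frac{3}{-5}\right) \left(85 - 1\right) = -14 + \left(\left(-4\right) \left(- \frac{1}{3}\right) - - \frac{3}{5}\right) 84 = -14 + \left(\frac{4}{3} + \frac{3}{5}\right) 84 = -14 + \frac{29}{15} \cdot 84 = -14 + \frac{812}{5} = \frac{742}{5}$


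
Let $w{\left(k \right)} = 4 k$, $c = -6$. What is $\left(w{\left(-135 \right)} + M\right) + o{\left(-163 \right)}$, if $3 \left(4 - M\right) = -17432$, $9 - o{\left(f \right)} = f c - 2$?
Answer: $\frac{12923}{3} \approx 4307.7$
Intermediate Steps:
$o{\left(f \right)} = 11 + 6 f$ ($o{\left(f \right)} = 9 - \left(f \left(-6\right) - 2\right) = 9 - \left(- 6 f - 2\right) = 9 - \left(-2 - 6 f\right) = 9 + \left(2 + 6 f\right) = 11 + 6 f$)
$M = \frac{17444}{3}$ ($M = 4 - - \frac{17432}{3} = 4 + \frac{17432}{3} = \frac{17444}{3} \approx 5814.7$)
$\left(w{\left(-135 \right)} + M\right) + o{\left(-163 \right)} = \left(4 \left(-135\right) + \frac{17444}{3}\right) + \left(11 + 6 \left(-163\right)\right) = \left(-540 + \frac{17444}{3}\right) + \left(11 - 978\right) = \frac{15824}{3} - 967 = \frac{12923}{3}$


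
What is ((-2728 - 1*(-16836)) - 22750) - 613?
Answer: -9255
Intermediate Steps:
((-2728 - 1*(-16836)) - 22750) - 613 = ((-2728 + 16836) - 22750) - 613 = (14108 - 22750) - 613 = -8642 - 613 = -9255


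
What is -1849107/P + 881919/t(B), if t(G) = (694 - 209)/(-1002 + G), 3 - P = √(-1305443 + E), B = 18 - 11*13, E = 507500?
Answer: -264368435711487/129002240 - 616369*I*√797943/265984 ≈ -2.0493e+6 - 2070.0*I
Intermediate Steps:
B = -125 (B = 18 - 143 = -125)
P = 3 - I*√797943 (P = 3 - √(-1305443 + 507500) = 3 - √(-797943) = 3 - I*√797943 ≈ 3.0 - 893.28*I)
t(G) = 485/(-1002 + G)
-1849107/P + 881919/t(B) = -1849107/(3 - I*√797943) + 881919/((485/(-1002 - 125))) = -1849107/(3 - I*√797943) + 881919/((485/(-1127))) = -1849107/(3 - I*√797943) + 881919/((485*(-1/1127))) = -1849107/(3 - I*√797943) + 881919/(-485/1127) = -1849107/(3 - I*√797943) + 881919*(-1127/485) = -1849107/(3 - I*√797943) - 993922713/485 = -993922713/485 - 1849107/(3 - I*√797943)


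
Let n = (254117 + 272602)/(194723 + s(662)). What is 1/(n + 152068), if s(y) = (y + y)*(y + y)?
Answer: 649233/98727739417 ≈ 6.5760e-6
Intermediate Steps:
s(y) = 4*y**2 (s(y) = (2*y)*(2*y) = 4*y**2)
n = 175573/649233 (n = (254117 + 272602)/(194723 + 4*662**2) = 526719/(194723 + 4*438244) = 526719/(194723 + 1752976) = 526719/1947699 = 526719*(1/1947699) = 175573/649233 ≈ 0.27043)
1/(n + 152068) = 1/(175573/649233 + 152068) = 1/(98727739417/649233) = 649233/98727739417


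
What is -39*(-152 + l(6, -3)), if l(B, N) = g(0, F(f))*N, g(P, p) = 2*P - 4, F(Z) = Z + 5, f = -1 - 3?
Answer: 5460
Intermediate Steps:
f = -4
F(Z) = 5 + Z
g(P, p) = -4 + 2*P
l(B, N) = -4*N (l(B, N) = (-4 + 2*0)*N = (-4 + 0)*N = -4*N)
-39*(-152 + l(6, -3)) = -39*(-152 - 4*(-3)) = -39*(-152 + 12) = -39*(-140) = 5460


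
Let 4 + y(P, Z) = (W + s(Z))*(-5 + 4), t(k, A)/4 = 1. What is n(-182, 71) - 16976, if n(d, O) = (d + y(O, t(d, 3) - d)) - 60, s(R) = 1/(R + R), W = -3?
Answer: -6405469/372 ≈ -17219.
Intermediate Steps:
s(R) = 1/(2*R)
t(k, A) = 4 (t(k, A) = 4*1 = 4)
y(P, Z) = -1 - 1/(2*Z) (y(P, Z) = -4 + (-3 + 1/(2*Z))*(-5 + 4) = -4 + (-3 + 1/(2*Z))*(-1) = -4 + (3 - 1/(2*Z)) = -1 - 1/(2*Z))
n(d, O) = -60 + d + (-9/2 + d)/(4 - d) (n(d, O) = (d + (-1/2 - (4 - d))/(4 - d)) - 60 = (d + (-1/2 + (-4 + d))/(4 - d)) - 60 = (d + (-9/2 + d)/(4 - d)) - 60 = -60 + d + (-9/2 + d)/(4 - d))
n(-182, 71) - 16976 = (1/2 + (-61 - 182)*(-4 - 182))/(-4 - 182) - 16976 = (1/2 - 243*(-186))/(-186) - 16976 = -(1/2 + 45198)/186 - 16976 = -1/186*90397/2 - 16976 = -90397/372 - 16976 = -6405469/372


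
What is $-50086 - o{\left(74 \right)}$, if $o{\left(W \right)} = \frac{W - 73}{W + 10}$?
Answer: $- \frac{4207225}{84} \approx -50086.0$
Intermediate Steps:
$o{\left(W \right)} = \frac{-73 + W}{10 + W}$
$-50086 - o{\left(74 \right)} = -50086 - \frac{-73 + 74}{10 + 74} = -50086 - \frac{1}{84} \cdot 1 = -50086 - \frac{1}{84} = - \frac{4207225}{84}$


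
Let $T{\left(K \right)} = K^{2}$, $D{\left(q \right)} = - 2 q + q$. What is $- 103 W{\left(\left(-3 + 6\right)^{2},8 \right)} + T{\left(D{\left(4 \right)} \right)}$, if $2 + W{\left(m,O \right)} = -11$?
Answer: $1355$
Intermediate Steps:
$W{\left(m,O \right)} = -13$ ($W{\left(m,O \right)} = -2 - 11 = -13$)
$D{\left(q \right)} = - q$
$- 103 W{\left(\left(-3 + 6\right)^{2},8 \right)} + T{\left(D{\left(4 \right)} \right)} = \left(-103\right) \left(-13\right) + \left(\left(-1\right) 4\right)^{2} = 1339 + \left(-4\right)^{2} = 1339 + 16 = 1355$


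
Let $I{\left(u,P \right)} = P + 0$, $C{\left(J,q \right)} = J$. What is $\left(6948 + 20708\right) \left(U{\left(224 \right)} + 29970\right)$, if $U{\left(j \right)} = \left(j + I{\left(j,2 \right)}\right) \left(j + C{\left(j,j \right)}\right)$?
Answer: $3628965008$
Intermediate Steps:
$I{\left(u,P \right)} = P$
$U{\left(j \right)} = 2 j \left(2 + j\right)$ ($U{\left(j \right)} = \left(j + 2\right) \left(j + j\right) = \left(2 + j\right) 2 j = 2 j \left(2 + j\right)$)
$\left(6948 + 20708\right) \left(U{\left(224 \right)} + 29970\right) = \left(6948 + 20708\right) \left(2 \cdot 224 \left(2 + 224\right) + 29970\right) = 27656 \left(2 \cdot 224 \cdot 226 + 29970\right) = 27656 \left(101248 + 29970\right) = 27656 \cdot 131218 = 3628965008$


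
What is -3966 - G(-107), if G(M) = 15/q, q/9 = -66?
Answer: -785263/198 ≈ -3966.0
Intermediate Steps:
q = -594 (q = 9*(-66) = -594)
G(M) = -5/198 (G(M) = 15/(-594) = 15*(-1/594) = -5/198)
-3966 - G(-107) = -3966 - 1*(-5/198) = -3966 + 5/198 = -785263/198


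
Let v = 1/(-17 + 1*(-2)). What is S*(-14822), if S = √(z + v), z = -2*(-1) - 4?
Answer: -14822*I*√741/19 ≈ -21236.0*I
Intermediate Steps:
v = -1/19 (v = 1/(-17 - 2) = 1/(-19) = -1/19 ≈ -0.052632)
z = -2 (z = 2 - 4 = -2)
S = I*√741/19 (S = √(-2 - 1/19) = √(-39/19) = I*√741/19 ≈ 1.4327*I)
S*(-14822) = (I*√741/19)*(-14822) = -14822*I*√741/19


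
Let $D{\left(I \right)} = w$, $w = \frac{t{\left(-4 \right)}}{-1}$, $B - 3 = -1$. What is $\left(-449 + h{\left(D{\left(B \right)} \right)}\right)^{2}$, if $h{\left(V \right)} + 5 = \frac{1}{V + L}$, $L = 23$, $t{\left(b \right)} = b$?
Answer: $\frac{150234049}{729} \approx 2.0608 \cdot 10^{5}$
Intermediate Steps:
$B = 2$ ($B = 3 - 1 = 2$)
$w = 4$ ($w = - \frac{4}{-1} = \left(-4\right) \left(-1\right) = 4$)
$D{\left(I \right)} = 4$
$h{\left(V \right)} = -5 + \frac{1}{23 + V}$ ($h{\left(V \right)} = -5 + \frac{1}{V + 23} = -5 + \frac{1}{23 + V}$)
$\left(-449 + h{\left(D{\left(B \right)} \right)}\right)^{2} = \left(-449 + \frac{-114 - 20}{23 + 4}\right)^{2} = \left(-449 + \frac{-114 - 20}{27}\right)^{2} = \left(-449 + \frac{1}{27} \left(-134\right)\right)^{2} = \left(-449 - \frac{134}{27}\right)^{2} = \left(- \frac{12257}{27}\right)^{2} = \frac{150234049}{729}$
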